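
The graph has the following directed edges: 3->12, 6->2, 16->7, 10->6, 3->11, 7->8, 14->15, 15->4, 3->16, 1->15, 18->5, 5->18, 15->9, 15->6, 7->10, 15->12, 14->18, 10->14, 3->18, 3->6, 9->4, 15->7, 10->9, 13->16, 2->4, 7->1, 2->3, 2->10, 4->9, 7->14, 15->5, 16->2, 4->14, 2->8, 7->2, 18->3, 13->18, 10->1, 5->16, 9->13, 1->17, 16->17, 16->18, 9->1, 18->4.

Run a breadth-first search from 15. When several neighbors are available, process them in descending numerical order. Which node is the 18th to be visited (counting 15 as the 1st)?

11

Visit 15; enqueue 12, 9, 7, 6, 5, 4 → queue [12, 9, 7, 6, 5, 4]
Visit 12 → queue [9, 7, 6, 5, 4]
Visit 9; enqueue 13, 1 → queue [7, 6, 5, 4, 13, 1]
Visit 7; enqueue 14, 10, 8, 2 → queue [6, 5, 4, 13, 1, 14, 10, 8, 2]
Visit 6 → queue [5, 4, 13, 1, 14, 10, 8, 2]
Visit 5; enqueue 18, 16 → queue [4, 13, 1, 14, 10, 8, 2, 18, 16]
Visit 4 → queue [13, 1, 14, 10, 8, 2, 18, 16]
Visit 13 → queue [1, 14, 10, 8, 2, 18, 16]
Visit 1; enqueue 17 → queue [14, 10, 8, 2, 18, 16, 17]
Visit 14 → queue [10, 8, 2, 18, 16, 17]
Visit 10 → queue [8, 2, 18, 16, 17]
Visit 8 → queue [2, 18, 16, 17]
Visit 2; enqueue 3 → queue [18, 16, 17, 3]
Visit 18 → queue [16, 17, 3]
Visit 16 → queue [17, 3]
Visit 17 → queue [3]
Visit 3; enqueue 11 → queue [11]
Visit 11 → queue []

Visit order: 15, 12, 9, 7, 6, 5, 4, 13, 1, 14, 10, 8, 2, 18, 16, 17, 3, 11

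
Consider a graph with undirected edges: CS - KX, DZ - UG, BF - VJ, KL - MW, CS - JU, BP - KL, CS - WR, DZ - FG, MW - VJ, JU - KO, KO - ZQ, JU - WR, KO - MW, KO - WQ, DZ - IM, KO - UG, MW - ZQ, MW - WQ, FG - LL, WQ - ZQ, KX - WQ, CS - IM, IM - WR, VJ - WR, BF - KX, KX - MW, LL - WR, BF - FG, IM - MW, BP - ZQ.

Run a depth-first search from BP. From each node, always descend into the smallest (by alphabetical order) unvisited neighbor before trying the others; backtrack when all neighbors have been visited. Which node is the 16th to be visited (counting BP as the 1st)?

WR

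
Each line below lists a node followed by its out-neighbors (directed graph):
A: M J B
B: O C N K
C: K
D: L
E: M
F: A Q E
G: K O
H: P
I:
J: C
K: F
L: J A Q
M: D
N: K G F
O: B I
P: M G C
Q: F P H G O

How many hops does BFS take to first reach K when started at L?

3

Level 0: L
Level 1: A, J, Q
Level 2: B, C, F, G, H, M, O, P
Level 3: D, E, I, K, N
K first appears at level 3.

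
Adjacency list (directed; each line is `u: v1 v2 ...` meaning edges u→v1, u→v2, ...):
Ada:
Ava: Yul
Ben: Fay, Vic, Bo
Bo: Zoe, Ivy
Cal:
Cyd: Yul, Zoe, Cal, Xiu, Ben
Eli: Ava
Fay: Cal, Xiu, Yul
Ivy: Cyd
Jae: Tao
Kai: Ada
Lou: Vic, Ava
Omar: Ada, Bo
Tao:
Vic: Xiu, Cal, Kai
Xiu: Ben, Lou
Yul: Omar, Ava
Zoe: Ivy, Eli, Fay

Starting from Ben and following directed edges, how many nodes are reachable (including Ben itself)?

16

BFS from Ben visits: Ben, Fay, Vic, Bo, Cal, Xiu, Yul, Kai, Zoe, Ivy, Lou, Omar, Ava, Ada, Eli, Cyd
Reachable nodes: 16 of 18 total.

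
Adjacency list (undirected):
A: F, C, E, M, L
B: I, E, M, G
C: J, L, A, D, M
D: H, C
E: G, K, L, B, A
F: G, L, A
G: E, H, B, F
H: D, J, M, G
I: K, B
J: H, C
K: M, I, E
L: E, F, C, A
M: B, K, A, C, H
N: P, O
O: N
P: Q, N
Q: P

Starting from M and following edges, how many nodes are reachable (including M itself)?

13

BFS from M visits: M, K, H, C, B, A, I, E, J, G, D, L, F
Reachable nodes: 13 of 17 total.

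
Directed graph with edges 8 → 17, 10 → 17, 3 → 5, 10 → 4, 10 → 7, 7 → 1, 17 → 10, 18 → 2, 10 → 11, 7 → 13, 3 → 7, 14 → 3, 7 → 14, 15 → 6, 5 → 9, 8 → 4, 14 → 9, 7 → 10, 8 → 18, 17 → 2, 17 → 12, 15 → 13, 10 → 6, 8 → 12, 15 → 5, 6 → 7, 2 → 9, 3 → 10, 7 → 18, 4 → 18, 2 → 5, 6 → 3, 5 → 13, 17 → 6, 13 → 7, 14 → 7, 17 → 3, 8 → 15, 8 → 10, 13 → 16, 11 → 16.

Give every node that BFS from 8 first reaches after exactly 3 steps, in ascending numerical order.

1, 9, 14, 16

Level 0: 8
Level 1: 4, 10, 12, 15, 17, 18
Level 2: 2, 3, 5, 6, 7, 11, 13
Level 3: 1, 9, 14, 16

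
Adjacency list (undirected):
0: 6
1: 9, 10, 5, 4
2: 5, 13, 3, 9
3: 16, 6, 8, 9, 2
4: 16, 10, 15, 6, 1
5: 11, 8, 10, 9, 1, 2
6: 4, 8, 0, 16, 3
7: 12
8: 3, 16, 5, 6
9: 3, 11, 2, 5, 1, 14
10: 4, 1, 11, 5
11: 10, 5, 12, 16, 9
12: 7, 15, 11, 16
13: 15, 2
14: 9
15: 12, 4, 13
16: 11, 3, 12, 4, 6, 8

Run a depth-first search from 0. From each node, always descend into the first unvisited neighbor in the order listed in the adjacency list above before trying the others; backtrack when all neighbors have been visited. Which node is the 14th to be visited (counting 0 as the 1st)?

15

Visit 0
0 → 6
6 → 4
4 → 16
16 → 11
11 → 10
10 → 1
1 → 9
9 → 3
3 → 8
8 → 5
5 → 2
2 → 13
13 → 15
15 → 12
12 → 7
9 → 14

Visit order: 0, 6, 4, 16, 11, 10, 1, 9, 3, 8, 5, 2, 13, 15, 12, 7, 14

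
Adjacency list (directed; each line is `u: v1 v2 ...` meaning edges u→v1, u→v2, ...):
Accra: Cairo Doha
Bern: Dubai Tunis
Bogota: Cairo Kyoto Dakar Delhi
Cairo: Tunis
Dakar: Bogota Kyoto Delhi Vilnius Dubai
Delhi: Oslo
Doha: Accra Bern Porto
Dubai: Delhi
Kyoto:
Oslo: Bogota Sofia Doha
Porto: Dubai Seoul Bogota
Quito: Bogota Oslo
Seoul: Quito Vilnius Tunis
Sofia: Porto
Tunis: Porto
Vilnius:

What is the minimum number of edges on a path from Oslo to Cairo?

Level 0: Oslo
Level 1: Bogota, Doha, Sofia
Level 2: Accra, Bern, Cairo, Dakar, Delhi, Kyoto, Porto
Level 3: Dubai, Seoul, Tunis, Vilnius
Level 4: Quito
Cairo first appears at level 2.

2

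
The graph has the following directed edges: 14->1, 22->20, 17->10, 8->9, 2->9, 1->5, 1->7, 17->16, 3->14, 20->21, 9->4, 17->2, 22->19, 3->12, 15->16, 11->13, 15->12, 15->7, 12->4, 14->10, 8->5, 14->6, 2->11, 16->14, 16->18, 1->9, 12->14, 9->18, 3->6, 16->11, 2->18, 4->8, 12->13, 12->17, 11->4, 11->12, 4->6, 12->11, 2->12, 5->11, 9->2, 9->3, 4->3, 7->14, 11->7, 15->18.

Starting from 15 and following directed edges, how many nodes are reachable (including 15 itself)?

18

BFS from 15 visits: 15, 18, 16, 12, 7, 14, 11, 17, 13, 4, 10, 6, 1, 2, 8, 3, 9, 5
Reachable nodes: 18 of 22 total.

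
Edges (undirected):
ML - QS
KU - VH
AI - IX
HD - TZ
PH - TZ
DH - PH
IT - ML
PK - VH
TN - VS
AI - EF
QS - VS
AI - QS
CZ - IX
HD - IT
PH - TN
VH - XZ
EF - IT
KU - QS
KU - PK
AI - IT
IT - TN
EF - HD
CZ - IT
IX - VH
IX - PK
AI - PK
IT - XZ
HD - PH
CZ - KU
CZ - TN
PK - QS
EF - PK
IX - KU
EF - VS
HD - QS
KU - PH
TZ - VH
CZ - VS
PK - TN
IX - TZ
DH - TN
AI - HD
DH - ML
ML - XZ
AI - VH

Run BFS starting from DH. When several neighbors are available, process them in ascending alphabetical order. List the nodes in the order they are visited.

Visit DH; enqueue ML, PH, TN → queue [ML, PH, TN]
Visit ML; enqueue IT, QS, XZ → queue [PH, TN, IT, QS, XZ]
Visit PH; enqueue HD, KU, TZ → queue [TN, IT, QS, XZ, HD, KU, TZ]
Visit TN; enqueue CZ, PK, VS → queue [IT, QS, XZ, HD, KU, TZ, CZ, PK, VS]
Visit IT; enqueue AI, EF → queue [QS, XZ, HD, KU, TZ, CZ, PK, VS, AI, EF]
Visit QS → queue [XZ, HD, KU, TZ, CZ, PK, VS, AI, EF]
Visit XZ; enqueue VH → queue [HD, KU, TZ, CZ, PK, VS, AI, EF, VH]
Visit HD → queue [KU, TZ, CZ, PK, VS, AI, EF, VH]
Visit KU; enqueue IX → queue [TZ, CZ, PK, VS, AI, EF, VH, IX]
Visit TZ → queue [CZ, PK, VS, AI, EF, VH, IX]
Visit CZ → queue [PK, VS, AI, EF, VH, IX]
Visit PK → queue [VS, AI, EF, VH, IX]
Visit VS → queue [AI, EF, VH, IX]
Visit AI → queue [EF, VH, IX]
Visit EF → queue [VH, IX]
Visit VH → queue [IX]
Visit IX → queue []

DH, ML, PH, TN, IT, QS, XZ, HD, KU, TZ, CZ, PK, VS, AI, EF, VH, IX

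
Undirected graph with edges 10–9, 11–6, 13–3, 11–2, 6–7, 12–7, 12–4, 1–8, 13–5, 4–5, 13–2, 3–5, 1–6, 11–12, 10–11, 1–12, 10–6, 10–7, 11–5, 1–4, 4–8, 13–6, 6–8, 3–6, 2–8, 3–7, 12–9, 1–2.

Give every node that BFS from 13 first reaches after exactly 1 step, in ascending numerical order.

2, 3, 5, 6

Level 0: 13
Level 1: 2, 3, 5, 6
Level 2: 1, 4, 7, 8, 10, 11
Level 3: 9, 12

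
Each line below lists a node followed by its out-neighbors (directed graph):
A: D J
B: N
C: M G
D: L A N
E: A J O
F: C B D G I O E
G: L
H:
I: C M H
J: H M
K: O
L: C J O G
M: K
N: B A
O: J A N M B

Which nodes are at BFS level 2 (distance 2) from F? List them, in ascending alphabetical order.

Level 0: F
Level 1: B, C, D, E, G, I, O
Level 2: A, H, J, L, M, N
Level 3: K

A, H, J, L, M, N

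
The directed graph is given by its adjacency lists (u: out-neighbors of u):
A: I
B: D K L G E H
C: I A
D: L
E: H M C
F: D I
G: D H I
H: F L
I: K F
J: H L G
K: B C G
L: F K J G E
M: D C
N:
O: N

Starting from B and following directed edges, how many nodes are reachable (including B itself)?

BFS from B visits: B, D, K, L, G, E, H, C, F, J, I, M, A
Reachable nodes: 13 of 15 total.

13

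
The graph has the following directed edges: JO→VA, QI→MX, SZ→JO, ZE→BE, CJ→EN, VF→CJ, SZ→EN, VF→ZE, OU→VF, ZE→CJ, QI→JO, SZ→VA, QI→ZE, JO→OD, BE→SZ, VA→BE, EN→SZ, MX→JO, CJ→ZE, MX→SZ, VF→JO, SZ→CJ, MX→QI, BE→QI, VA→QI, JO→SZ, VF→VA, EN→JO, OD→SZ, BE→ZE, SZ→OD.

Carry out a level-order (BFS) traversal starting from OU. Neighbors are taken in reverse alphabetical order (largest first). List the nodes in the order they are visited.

Visit OU; enqueue VF → queue [VF]
Visit VF; enqueue ZE, VA, JO, CJ → queue [ZE, VA, JO, CJ]
Visit ZE; enqueue BE → queue [VA, JO, CJ, BE]
Visit VA; enqueue QI → queue [JO, CJ, BE, QI]
Visit JO; enqueue SZ, OD → queue [CJ, BE, QI, SZ, OD]
Visit CJ; enqueue EN → queue [BE, QI, SZ, OD, EN]
Visit BE → queue [QI, SZ, OD, EN]
Visit QI; enqueue MX → queue [SZ, OD, EN, MX]
Visit SZ → queue [OD, EN, MX]
Visit OD → queue [EN, MX]
Visit EN → queue [MX]
Visit MX → queue []

OU, VF, ZE, VA, JO, CJ, BE, QI, SZ, OD, EN, MX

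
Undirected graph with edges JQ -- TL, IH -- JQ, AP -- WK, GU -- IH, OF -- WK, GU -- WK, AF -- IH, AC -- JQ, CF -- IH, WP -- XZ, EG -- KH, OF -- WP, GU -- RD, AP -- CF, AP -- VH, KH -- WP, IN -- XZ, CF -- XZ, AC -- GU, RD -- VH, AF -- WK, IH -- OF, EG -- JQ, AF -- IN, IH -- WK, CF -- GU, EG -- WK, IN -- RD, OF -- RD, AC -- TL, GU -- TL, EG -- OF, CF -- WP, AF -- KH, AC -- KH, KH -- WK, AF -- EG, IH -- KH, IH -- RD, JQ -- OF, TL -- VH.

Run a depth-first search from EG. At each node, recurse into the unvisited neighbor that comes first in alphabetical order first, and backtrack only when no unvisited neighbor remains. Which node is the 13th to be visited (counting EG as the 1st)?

KH

Visit EG
EG → AF
AF → IH
IH → CF
CF → AP
AP → VH
VH → RD
RD → GU
GU → AC
AC → JQ
JQ → OF
OF → WK
WK → KH
KH → WP
WP → XZ
XZ → IN
JQ → TL

Visit order: EG, AF, IH, CF, AP, VH, RD, GU, AC, JQ, OF, WK, KH, WP, XZ, IN, TL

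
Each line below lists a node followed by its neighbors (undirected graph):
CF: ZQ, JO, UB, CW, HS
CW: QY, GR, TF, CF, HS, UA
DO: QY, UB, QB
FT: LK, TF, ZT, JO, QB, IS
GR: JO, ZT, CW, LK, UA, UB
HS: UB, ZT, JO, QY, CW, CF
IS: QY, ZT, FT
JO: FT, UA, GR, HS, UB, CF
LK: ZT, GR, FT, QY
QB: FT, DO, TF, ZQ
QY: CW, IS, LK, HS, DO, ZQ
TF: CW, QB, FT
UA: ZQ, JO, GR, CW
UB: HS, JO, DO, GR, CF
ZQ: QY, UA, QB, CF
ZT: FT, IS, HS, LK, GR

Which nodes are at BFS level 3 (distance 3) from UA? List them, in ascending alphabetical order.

DO, IS

Level 0: UA
Level 1: CW, GR, JO, ZQ
Level 2: CF, FT, HS, LK, QB, QY, TF, UB, ZT
Level 3: DO, IS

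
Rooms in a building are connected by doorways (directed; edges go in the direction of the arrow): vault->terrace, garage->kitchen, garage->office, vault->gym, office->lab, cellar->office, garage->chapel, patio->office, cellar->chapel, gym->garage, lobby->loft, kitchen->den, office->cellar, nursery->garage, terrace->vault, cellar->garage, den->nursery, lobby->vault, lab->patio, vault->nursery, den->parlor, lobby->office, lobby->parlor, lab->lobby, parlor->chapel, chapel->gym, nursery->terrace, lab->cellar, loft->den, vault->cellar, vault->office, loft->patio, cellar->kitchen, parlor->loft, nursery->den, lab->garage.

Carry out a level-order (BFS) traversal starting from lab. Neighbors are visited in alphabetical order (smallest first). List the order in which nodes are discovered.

Visit lab; enqueue cellar, garage, lobby, patio → queue [cellar, garage, lobby, patio]
Visit cellar; enqueue chapel, kitchen, office → queue [garage, lobby, patio, chapel, kitchen, office]
Visit garage → queue [lobby, patio, chapel, kitchen, office]
Visit lobby; enqueue loft, parlor, vault → queue [patio, chapel, kitchen, office, loft, parlor, vault]
Visit patio → queue [chapel, kitchen, office, loft, parlor, vault]
Visit chapel; enqueue gym → queue [kitchen, office, loft, parlor, vault, gym]
Visit kitchen; enqueue den → queue [office, loft, parlor, vault, gym, den]
Visit office → queue [loft, parlor, vault, gym, den]
Visit loft → queue [parlor, vault, gym, den]
Visit parlor → queue [vault, gym, den]
Visit vault; enqueue nursery, terrace → queue [gym, den, nursery, terrace]
Visit gym → queue [den, nursery, terrace]
Visit den → queue [nursery, terrace]
Visit nursery → queue [terrace]
Visit terrace → queue []

lab -> cellar -> garage -> lobby -> patio -> chapel -> kitchen -> office -> loft -> parlor -> vault -> gym -> den -> nursery -> terrace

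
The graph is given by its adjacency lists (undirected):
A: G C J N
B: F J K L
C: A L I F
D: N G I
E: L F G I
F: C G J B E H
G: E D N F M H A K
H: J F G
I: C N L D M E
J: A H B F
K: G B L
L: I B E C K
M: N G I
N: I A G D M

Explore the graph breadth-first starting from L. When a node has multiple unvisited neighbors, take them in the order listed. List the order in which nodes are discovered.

Visit L; enqueue I, B, E, C, K → queue [I, B, E, C, K]
Visit I; enqueue N, D, M → queue [B, E, C, K, N, D, M]
Visit B; enqueue F, J → queue [E, C, K, N, D, M, F, J]
Visit E; enqueue G → queue [C, K, N, D, M, F, J, G]
Visit C; enqueue A → queue [K, N, D, M, F, J, G, A]
Visit K → queue [N, D, M, F, J, G, A]
Visit N → queue [D, M, F, J, G, A]
Visit D → queue [M, F, J, G, A]
Visit M → queue [F, J, G, A]
Visit F; enqueue H → queue [J, G, A, H]
Visit J → queue [G, A, H]
Visit G → queue [A, H]
Visit A → queue [H]
Visit H → queue []

L -> I -> B -> E -> C -> K -> N -> D -> M -> F -> J -> G -> A -> H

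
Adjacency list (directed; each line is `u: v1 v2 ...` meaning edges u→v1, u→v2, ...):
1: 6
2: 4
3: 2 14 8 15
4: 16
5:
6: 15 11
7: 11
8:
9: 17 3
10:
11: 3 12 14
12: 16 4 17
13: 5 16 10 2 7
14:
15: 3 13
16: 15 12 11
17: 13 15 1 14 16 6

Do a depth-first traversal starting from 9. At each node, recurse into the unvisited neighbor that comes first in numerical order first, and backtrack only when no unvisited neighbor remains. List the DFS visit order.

9 → 3 → 2 → 4 → 16 → 11 → 12 → 17 → 1 → 6 → 15 → 13 → 5 → 7 → 10 → 14 → 8

Visit 9
9 → 3
3 → 2
2 → 4
4 → 16
16 → 11
11 → 12
12 → 17
17 → 1
1 → 6
6 → 15
15 → 13
13 → 5
13 → 7
13 → 10
17 → 14
3 → 8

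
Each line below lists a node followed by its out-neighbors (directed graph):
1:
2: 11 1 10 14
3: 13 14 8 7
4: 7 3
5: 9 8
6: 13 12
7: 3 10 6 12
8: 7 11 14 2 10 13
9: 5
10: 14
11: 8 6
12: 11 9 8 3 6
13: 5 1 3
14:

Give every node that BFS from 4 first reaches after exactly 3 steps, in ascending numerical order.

1, 2, 5, 9, 11

Level 0: 4
Level 1: 3, 7
Level 2: 6, 8, 10, 12, 13, 14
Level 3: 1, 2, 5, 9, 11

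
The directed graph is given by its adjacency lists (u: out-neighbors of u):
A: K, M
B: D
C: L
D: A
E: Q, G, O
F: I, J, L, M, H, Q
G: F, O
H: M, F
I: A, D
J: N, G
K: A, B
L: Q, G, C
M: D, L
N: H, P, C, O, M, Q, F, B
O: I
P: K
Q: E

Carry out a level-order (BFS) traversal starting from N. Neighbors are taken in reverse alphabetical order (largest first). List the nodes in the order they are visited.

Visit N; enqueue Q, P, O, M, H, F, C, B → queue [Q, P, O, M, H, F, C, B]
Visit Q; enqueue E → queue [P, O, M, H, F, C, B, E]
Visit P; enqueue K → queue [O, M, H, F, C, B, E, K]
Visit O; enqueue I → queue [M, H, F, C, B, E, K, I]
Visit M; enqueue L, D → queue [H, F, C, B, E, K, I, L, D]
Visit H → queue [F, C, B, E, K, I, L, D]
Visit F; enqueue J → queue [C, B, E, K, I, L, D, J]
Visit C → queue [B, E, K, I, L, D, J]
Visit B → queue [E, K, I, L, D, J]
Visit E; enqueue G → queue [K, I, L, D, J, G]
Visit K; enqueue A → queue [I, L, D, J, G, A]
Visit I → queue [L, D, J, G, A]
Visit L → queue [D, J, G, A]
Visit D → queue [J, G, A]
Visit J → queue [G, A]
Visit G → queue [A]
Visit A → queue []

N Q P O M H F C B E K I L D J G A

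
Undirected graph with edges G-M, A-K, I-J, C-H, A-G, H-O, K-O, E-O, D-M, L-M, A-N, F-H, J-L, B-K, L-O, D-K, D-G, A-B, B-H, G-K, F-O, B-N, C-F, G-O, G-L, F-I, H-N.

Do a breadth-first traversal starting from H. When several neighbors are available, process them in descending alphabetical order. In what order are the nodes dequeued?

Visit H; enqueue O, N, F, C, B → queue [O, N, F, C, B]
Visit O; enqueue L, K, G, E → queue [N, F, C, B, L, K, G, E]
Visit N; enqueue A → queue [F, C, B, L, K, G, E, A]
Visit F; enqueue I → queue [C, B, L, K, G, E, A, I]
Visit C → queue [B, L, K, G, E, A, I]
Visit B → queue [L, K, G, E, A, I]
Visit L; enqueue M, J → queue [K, G, E, A, I, M, J]
Visit K; enqueue D → queue [G, E, A, I, M, J, D]
Visit G → queue [E, A, I, M, J, D]
Visit E → queue [A, I, M, J, D]
Visit A → queue [I, M, J, D]
Visit I → queue [M, J, D]
Visit M → queue [J, D]
Visit J → queue [D]
Visit D → queue []

H -> O -> N -> F -> C -> B -> L -> K -> G -> E -> A -> I -> M -> J -> D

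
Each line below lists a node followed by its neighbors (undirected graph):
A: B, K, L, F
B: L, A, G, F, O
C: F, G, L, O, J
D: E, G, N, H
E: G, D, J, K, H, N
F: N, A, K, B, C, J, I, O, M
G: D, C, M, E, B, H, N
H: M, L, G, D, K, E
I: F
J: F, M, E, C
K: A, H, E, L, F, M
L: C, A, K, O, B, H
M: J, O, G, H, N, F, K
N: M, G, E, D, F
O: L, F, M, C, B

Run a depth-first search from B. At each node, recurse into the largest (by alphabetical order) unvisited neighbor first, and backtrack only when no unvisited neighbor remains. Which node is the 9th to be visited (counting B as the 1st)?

Visit B
B → O
O → M
M → N
N → G
G → H
H → L
L → K
K → F
F → J
J → E
E → D
J → C
F → I
F → A

Visit order: B, O, M, N, G, H, L, K, F, J, E, D, C, I, A

F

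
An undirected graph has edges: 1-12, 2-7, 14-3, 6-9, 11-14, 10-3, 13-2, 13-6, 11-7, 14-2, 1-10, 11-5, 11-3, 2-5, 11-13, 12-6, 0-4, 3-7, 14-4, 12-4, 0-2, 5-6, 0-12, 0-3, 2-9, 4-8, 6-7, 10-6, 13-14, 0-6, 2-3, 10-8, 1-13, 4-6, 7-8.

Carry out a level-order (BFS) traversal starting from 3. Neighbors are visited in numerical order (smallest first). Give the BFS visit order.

3, 0, 2, 7, 10, 11, 14, 4, 6, 12, 5, 9, 13, 8, 1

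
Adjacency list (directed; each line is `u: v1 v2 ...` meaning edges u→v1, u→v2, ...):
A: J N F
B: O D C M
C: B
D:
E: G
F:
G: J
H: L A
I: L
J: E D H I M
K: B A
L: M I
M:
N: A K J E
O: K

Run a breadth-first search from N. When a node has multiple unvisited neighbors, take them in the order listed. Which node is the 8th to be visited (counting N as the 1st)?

D

Visit N; enqueue A, K, J, E → queue [A, K, J, E]
Visit A; enqueue F → queue [K, J, E, F]
Visit K; enqueue B → queue [J, E, F, B]
Visit J; enqueue D, H, I, M → queue [E, F, B, D, H, I, M]
Visit E; enqueue G → queue [F, B, D, H, I, M, G]
Visit F → queue [B, D, H, I, M, G]
Visit B; enqueue O, C → queue [D, H, I, M, G, O, C]
Visit D → queue [H, I, M, G, O, C]
Visit H; enqueue L → queue [I, M, G, O, C, L]
Visit I → queue [M, G, O, C, L]
Visit M → queue [G, O, C, L]
Visit G → queue [O, C, L]
Visit O → queue [C, L]
Visit C → queue [L]
Visit L → queue []

Visit order: N, A, K, J, E, F, B, D, H, I, M, G, O, C, L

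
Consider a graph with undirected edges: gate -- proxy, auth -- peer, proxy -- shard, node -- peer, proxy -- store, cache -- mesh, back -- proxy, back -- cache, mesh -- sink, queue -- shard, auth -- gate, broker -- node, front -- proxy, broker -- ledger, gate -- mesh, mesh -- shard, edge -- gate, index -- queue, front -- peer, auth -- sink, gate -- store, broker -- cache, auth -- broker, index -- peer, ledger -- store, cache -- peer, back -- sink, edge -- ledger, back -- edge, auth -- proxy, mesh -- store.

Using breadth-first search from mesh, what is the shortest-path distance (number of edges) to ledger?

Level 0: mesh
Level 1: cache, gate, shard, sink, store
Level 2: auth, back, broker, edge, ledger, peer, proxy, queue
Level 3: front, index, node
ledger first appears at level 2.

2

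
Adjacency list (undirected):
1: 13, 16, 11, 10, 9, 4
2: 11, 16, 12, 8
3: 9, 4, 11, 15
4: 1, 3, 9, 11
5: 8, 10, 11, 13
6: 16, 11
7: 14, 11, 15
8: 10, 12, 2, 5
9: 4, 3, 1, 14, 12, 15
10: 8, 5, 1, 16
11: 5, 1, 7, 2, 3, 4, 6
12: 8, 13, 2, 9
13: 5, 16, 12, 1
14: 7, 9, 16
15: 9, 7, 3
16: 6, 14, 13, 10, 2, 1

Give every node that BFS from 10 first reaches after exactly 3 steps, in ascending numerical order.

3, 7, 15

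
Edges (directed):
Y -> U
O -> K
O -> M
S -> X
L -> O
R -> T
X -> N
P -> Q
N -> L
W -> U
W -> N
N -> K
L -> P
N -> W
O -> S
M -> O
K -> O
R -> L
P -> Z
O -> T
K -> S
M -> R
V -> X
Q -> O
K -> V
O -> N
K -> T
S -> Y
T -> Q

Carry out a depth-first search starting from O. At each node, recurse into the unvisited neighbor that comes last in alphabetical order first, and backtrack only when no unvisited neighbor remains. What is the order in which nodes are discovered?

Visit O
O → T
T → Q
O → S
S → Y
Y → U
S → X
X → N
N → W
N → L
L → P
P → Z
N → K
K → V
O → M
M → R

O, T, Q, S, Y, U, X, N, W, L, P, Z, K, V, M, R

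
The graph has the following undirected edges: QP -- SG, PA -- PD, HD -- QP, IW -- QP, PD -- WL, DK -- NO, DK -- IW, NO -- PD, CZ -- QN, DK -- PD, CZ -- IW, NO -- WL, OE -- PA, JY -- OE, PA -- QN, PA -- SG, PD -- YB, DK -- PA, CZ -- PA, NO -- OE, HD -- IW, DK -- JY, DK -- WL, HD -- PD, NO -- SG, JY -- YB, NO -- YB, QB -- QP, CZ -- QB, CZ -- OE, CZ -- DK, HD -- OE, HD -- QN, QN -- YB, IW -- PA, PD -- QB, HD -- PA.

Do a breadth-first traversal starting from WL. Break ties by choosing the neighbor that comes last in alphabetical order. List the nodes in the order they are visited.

WL, PD, NO, DK, YB, QB, PA, HD, SG, OE, JY, IW, CZ, QN, QP

Visit WL; enqueue PD, NO, DK → queue [PD, NO, DK]
Visit PD; enqueue YB, QB, PA, HD → queue [NO, DK, YB, QB, PA, HD]
Visit NO; enqueue SG, OE → queue [DK, YB, QB, PA, HD, SG, OE]
Visit DK; enqueue JY, IW, CZ → queue [YB, QB, PA, HD, SG, OE, JY, IW, CZ]
Visit YB; enqueue QN → queue [QB, PA, HD, SG, OE, JY, IW, CZ, QN]
Visit QB; enqueue QP → queue [PA, HD, SG, OE, JY, IW, CZ, QN, QP]
Visit PA → queue [HD, SG, OE, JY, IW, CZ, QN, QP]
Visit HD → queue [SG, OE, JY, IW, CZ, QN, QP]
Visit SG → queue [OE, JY, IW, CZ, QN, QP]
Visit OE → queue [JY, IW, CZ, QN, QP]
Visit JY → queue [IW, CZ, QN, QP]
Visit IW → queue [CZ, QN, QP]
Visit CZ → queue [QN, QP]
Visit QN → queue [QP]
Visit QP → queue []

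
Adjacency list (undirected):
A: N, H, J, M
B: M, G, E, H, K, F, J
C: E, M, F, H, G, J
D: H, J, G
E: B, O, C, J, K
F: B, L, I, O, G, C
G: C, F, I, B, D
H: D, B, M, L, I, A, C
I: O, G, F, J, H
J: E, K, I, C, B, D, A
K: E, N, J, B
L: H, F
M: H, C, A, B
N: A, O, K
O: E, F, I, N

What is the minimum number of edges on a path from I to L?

Level 0: I
Level 1: F, G, H, J, O
Level 2: A, B, C, D, E, K, L, M, N
L first appears at level 2.

2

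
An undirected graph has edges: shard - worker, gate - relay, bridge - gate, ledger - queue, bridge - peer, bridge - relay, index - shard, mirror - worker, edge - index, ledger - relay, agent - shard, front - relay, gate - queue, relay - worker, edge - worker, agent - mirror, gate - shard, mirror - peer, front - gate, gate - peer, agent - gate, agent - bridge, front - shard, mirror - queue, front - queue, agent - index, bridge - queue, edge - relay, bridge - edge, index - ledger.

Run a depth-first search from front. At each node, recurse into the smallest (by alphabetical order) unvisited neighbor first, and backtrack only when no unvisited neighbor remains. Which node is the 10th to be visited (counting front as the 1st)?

Visit front
front → gate
gate → agent
agent → bridge
bridge → edge
edge → index
index → ledger
ledger → queue
queue → mirror
mirror → peer
mirror → worker
worker → relay
worker → shard

Visit order: front, gate, agent, bridge, edge, index, ledger, queue, mirror, peer, worker, relay, shard

peer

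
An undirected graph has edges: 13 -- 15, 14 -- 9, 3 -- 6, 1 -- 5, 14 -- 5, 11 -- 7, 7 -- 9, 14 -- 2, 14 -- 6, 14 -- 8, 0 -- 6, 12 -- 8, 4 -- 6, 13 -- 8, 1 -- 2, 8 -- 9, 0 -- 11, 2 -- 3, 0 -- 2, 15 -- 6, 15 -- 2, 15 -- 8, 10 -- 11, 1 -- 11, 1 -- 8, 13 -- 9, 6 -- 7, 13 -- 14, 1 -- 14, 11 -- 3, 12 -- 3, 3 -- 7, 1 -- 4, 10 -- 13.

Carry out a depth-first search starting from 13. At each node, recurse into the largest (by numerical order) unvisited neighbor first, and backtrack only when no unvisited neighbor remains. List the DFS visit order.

13 → 15 → 8 → 14 → 9 → 7 → 11 → 10 → 3 → 12 → 6 → 4 → 1 → 5 → 2 → 0

Visit 13
13 → 15
15 → 8
8 → 14
14 → 9
9 → 7
7 → 11
11 → 10
11 → 3
3 → 12
3 → 6
6 → 4
4 → 1
1 → 5
1 → 2
2 → 0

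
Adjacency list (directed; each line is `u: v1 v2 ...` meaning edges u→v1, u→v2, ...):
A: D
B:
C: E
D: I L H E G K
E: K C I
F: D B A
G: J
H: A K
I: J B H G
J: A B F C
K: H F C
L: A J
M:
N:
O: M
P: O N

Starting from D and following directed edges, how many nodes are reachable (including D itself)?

BFS from D visits: D, I, L, H, E, G, K, J, B, A, C, F
Reachable nodes: 12 of 16 total.

12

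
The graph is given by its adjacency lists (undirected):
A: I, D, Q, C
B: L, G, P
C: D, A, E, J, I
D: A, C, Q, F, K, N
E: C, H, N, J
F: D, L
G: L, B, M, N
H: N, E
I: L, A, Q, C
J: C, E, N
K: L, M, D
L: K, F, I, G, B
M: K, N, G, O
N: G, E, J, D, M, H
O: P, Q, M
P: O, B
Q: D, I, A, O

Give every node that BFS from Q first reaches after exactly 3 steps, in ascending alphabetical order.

Level 0: Q
Level 1: A, D, I, O
Level 2: C, F, K, L, M, N, P
Level 3: B, E, G, H, J

B, E, G, H, J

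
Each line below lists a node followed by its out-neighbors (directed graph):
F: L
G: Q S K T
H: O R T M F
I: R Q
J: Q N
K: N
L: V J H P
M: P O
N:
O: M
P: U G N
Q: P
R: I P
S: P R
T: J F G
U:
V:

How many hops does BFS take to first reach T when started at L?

2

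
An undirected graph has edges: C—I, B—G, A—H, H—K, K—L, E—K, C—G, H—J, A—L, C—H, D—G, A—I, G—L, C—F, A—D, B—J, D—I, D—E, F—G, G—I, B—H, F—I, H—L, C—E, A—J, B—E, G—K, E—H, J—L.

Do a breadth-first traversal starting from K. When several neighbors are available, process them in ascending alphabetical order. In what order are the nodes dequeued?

K -> E -> G -> H -> L -> B -> C -> D -> F -> I -> A -> J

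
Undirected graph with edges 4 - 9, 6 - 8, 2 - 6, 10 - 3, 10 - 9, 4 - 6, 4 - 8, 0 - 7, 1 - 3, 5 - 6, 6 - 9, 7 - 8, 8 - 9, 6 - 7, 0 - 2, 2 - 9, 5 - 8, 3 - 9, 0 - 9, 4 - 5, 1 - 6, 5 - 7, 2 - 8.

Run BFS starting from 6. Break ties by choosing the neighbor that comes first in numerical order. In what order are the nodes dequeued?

6 → 1 → 2 → 4 → 5 → 7 → 8 → 9 → 3 → 0 → 10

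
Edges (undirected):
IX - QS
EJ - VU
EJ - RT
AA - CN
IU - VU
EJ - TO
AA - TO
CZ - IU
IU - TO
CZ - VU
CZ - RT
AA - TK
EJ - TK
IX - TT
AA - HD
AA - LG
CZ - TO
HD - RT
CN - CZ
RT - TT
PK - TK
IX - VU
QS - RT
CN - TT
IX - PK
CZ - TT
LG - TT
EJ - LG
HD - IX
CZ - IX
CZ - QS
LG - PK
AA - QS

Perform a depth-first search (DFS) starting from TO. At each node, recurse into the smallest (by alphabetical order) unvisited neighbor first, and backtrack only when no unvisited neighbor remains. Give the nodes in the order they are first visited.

TO AA CN CZ IU VU EJ LG PK IX HD RT QS TT TK

Visit TO
TO → AA
AA → CN
CN → CZ
CZ → IU
IU → VU
VU → EJ
EJ → LG
LG → PK
PK → IX
IX → HD
HD → RT
RT → QS
RT → TT
PK → TK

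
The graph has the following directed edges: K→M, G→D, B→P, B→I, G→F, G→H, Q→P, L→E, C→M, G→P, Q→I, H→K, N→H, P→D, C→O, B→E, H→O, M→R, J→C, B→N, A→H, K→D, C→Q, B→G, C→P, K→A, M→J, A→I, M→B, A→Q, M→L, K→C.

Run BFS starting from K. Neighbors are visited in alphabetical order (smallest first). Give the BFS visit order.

Visit K; enqueue A, C, D, M → queue [A, C, D, M]
Visit A; enqueue H, I, Q → queue [C, D, M, H, I, Q]
Visit C; enqueue O, P → queue [D, M, H, I, Q, O, P]
Visit D → queue [M, H, I, Q, O, P]
Visit M; enqueue B, J, L, R → queue [H, I, Q, O, P, B, J, L, R]
Visit H → queue [I, Q, O, P, B, J, L, R]
Visit I → queue [Q, O, P, B, J, L, R]
Visit Q → queue [O, P, B, J, L, R]
Visit O → queue [P, B, J, L, R]
Visit P → queue [B, J, L, R]
Visit B; enqueue E, G, N → queue [J, L, R, E, G, N]
Visit J → queue [L, R, E, G, N]
Visit L → queue [R, E, G, N]
Visit R → queue [E, G, N]
Visit E → queue [G, N]
Visit G; enqueue F → queue [N, F]
Visit N → queue [F]
Visit F → queue []

K, A, C, D, M, H, I, Q, O, P, B, J, L, R, E, G, N, F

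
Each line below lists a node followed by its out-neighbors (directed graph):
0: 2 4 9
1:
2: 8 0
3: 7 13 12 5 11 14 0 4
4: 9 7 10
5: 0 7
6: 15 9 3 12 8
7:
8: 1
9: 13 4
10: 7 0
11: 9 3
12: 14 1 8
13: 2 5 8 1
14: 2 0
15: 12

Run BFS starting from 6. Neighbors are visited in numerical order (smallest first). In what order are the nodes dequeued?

Visit 6; enqueue 3, 8, 9, 12, 15 → queue [3, 8, 9, 12, 15]
Visit 3; enqueue 0, 4, 5, 7, 11, 13, 14 → queue [8, 9, 12, 15, 0, 4, 5, 7, 11, 13, 14]
Visit 8; enqueue 1 → queue [9, 12, 15, 0, 4, 5, 7, 11, 13, 14, 1]
Visit 9 → queue [12, 15, 0, 4, 5, 7, 11, 13, 14, 1]
Visit 12 → queue [15, 0, 4, 5, 7, 11, 13, 14, 1]
Visit 15 → queue [0, 4, 5, 7, 11, 13, 14, 1]
Visit 0; enqueue 2 → queue [4, 5, 7, 11, 13, 14, 1, 2]
Visit 4; enqueue 10 → queue [5, 7, 11, 13, 14, 1, 2, 10]
Visit 5 → queue [7, 11, 13, 14, 1, 2, 10]
Visit 7 → queue [11, 13, 14, 1, 2, 10]
Visit 11 → queue [13, 14, 1, 2, 10]
Visit 13 → queue [14, 1, 2, 10]
Visit 14 → queue [1, 2, 10]
Visit 1 → queue [2, 10]
Visit 2 → queue [10]
Visit 10 → queue []

6, 3, 8, 9, 12, 15, 0, 4, 5, 7, 11, 13, 14, 1, 2, 10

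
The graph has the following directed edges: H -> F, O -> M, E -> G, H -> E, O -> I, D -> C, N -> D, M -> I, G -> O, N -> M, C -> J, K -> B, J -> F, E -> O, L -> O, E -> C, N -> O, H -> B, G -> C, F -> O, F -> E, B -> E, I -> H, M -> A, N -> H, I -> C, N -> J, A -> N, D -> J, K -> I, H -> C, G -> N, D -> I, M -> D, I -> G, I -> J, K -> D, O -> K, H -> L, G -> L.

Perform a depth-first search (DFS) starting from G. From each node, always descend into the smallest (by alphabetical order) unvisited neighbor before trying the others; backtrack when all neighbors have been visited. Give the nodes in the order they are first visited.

Visit G
G → C
C → J
J → F
F → E
E → O
O → I
I → H
H → B
H → L
O → K
K → D
O → M
M → A
A → N

G C J F E O I H B L K D M A N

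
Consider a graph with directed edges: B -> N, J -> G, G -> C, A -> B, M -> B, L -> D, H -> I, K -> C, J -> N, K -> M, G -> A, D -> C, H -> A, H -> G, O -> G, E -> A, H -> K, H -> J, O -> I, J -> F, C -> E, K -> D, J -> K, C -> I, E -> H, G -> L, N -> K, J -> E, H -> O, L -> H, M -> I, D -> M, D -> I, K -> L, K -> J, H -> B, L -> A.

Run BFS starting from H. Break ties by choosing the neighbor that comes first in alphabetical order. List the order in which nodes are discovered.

Visit H; enqueue A, B, G, I, J, K, O → queue [A, B, G, I, J, K, O]
Visit A → queue [B, G, I, J, K, O]
Visit B; enqueue N → queue [G, I, J, K, O, N]
Visit G; enqueue C, L → queue [I, J, K, O, N, C, L]
Visit I → queue [J, K, O, N, C, L]
Visit J; enqueue E, F → queue [K, O, N, C, L, E, F]
Visit K; enqueue D, M → queue [O, N, C, L, E, F, D, M]
Visit O → queue [N, C, L, E, F, D, M]
Visit N → queue [C, L, E, F, D, M]
Visit C → queue [L, E, F, D, M]
Visit L → queue [E, F, D, M]
Visit E → queue [F, D, M]
Visit F → queue [D, M]
Visit D → queue [M]
Visit M → queue []

H, A, B, G, I, J, K, O, N, C, L, E, F, D, M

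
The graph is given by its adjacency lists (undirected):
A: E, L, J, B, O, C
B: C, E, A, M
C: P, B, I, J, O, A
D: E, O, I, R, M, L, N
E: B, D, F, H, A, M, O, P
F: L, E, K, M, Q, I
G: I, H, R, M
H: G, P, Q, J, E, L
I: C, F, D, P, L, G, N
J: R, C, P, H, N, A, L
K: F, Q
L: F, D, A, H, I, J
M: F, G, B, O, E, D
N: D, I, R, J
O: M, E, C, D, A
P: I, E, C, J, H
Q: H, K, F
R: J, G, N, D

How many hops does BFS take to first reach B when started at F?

2

Level 0: F
Level 1: E, I, K, L, M, Q
Level 2: A, B, C, D, G, H, J, N, O, P
Level 3: R
B first appears at level 2.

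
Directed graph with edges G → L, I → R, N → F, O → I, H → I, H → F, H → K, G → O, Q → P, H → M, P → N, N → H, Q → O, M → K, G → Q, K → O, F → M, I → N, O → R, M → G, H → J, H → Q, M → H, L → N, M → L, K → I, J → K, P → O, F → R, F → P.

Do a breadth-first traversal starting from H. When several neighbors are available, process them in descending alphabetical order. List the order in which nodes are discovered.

H Q M K J I F P O L G R N

Visit H; enqueue Q, M, K, J, I, F → queue [Q, M, K, J, I, F]
Visit Q; enqueue P, O → queue [M, K, J, I, F, P, O]
Visit M; enqueue L, G → queue [K, J, I, F, P, O, L, G]
Visit K → queue [J, I, F, P, O, L, G]
Visit J → queue [I, F, P, O, L, G]
Visit I; enqueue R, N → queue [F, P, O, L, G, R, N]
Visit F → queue [P, O, L, G, R, N]
Visit P → queue [O, L, G, R, N]
Visit O → queue [L, G, R, N]
Visit L → queue [G, R, N]
Visit G → queue [R, N]
Visit R → queue [N]
Visit N → queue []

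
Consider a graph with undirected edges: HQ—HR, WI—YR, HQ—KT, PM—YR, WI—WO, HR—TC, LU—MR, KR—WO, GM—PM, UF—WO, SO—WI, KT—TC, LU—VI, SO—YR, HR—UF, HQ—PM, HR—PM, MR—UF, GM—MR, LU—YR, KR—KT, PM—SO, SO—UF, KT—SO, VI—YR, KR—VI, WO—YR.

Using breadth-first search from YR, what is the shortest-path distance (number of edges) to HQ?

Level 0: YR
Level 1: LU, PM, SO, VI, WI, WO
Level 2: GM, HQ, HR, KR, KT, MR, UF
Level 3: TC
HQ first appears at level 2.

2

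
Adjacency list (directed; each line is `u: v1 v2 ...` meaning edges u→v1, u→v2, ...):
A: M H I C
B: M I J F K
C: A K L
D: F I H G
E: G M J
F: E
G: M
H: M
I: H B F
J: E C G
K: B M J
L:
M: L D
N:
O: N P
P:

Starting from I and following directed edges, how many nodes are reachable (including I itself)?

BFS from I visits: I, B, F, H, J, K, M, E, C, G, D, L, A
Reachable nodes: 13 of 16 total.

13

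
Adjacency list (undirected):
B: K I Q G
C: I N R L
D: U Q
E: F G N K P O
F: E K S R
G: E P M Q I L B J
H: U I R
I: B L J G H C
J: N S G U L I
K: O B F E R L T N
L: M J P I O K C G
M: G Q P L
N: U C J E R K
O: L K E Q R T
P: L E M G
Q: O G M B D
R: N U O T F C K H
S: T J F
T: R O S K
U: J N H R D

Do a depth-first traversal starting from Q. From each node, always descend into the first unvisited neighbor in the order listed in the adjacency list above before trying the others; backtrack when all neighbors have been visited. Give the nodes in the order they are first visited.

Q, O, L, M, G, E, F, K, B, I, J, N, U, H, R, T, S, C, D, P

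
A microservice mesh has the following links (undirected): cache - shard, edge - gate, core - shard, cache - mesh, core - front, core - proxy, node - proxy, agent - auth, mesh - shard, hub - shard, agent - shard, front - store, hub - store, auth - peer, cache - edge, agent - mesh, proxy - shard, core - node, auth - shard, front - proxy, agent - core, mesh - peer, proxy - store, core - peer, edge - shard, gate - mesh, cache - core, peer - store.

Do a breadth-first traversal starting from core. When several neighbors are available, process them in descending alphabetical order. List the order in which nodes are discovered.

core, shard, proxy, peer, node, front, cache, agent, mesh, hub, edge, auth, store, gate

Visit core; enqueue shard, proxy, peer, node, front, cache, agent → queue [shard, proxy, peer, node, front, cache, agent]
Visit shard; enqueue mesh, hub, edge, auth → queue [proxy, peer, node, front, cache, agent, mesh, hub, edge, auth]
Visit proxy; enqueue store → queue [peer, node, front, cache, agent, mesh, hub, edge, auth, store]
Visit peer → queue [node, front, cache, agent, mesh, hub, edge, auth, store]
Visit node → queue [front, cache, agent, mesh, hub, edge, auth, store]
Visit front → queue [cache, agent, mesh, hub, edge, auth, store]
Visit cache → queue [agent, mesh, hub, edge, auth, store]
Visit agent → queue [mesh, hub, edge, auth, store]
Visit mesh; enqueue gate → queue [hub, edge, auth, store, gate]
Visit hub → queue [edge, auth, store, gate]
Visit edge → queue [auth, store, gate]
Visit auth → queue [store, gate]
Visit store → queue [gate]
Visit gate → queue []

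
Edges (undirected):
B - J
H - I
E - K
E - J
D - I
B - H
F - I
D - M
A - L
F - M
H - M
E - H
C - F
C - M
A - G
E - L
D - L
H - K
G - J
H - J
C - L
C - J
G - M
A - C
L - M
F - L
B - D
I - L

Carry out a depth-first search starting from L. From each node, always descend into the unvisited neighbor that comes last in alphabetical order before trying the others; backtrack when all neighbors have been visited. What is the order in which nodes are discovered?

Visit L
L → M
M → H
H → K
K → E
E → J
J → G
G → A
A → C
C → F
F → I
I → D
D → B

L, M, H, K, E, J, G, A, C, F, I, D, B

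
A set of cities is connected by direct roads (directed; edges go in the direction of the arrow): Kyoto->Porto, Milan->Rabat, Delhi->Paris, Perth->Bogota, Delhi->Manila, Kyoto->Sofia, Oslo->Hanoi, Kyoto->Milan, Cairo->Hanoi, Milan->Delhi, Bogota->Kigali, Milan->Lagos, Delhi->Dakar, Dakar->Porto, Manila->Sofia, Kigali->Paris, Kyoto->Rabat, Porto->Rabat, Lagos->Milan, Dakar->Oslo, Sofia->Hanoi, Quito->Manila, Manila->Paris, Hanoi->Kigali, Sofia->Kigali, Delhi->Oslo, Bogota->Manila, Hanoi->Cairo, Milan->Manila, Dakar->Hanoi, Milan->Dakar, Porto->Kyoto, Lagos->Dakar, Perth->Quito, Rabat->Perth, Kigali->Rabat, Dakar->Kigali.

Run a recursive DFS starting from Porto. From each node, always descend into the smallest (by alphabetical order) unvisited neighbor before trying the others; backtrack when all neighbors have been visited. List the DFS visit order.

Porto -> Kyoto -> Milan -> Dakar -> Hanoi -> Cairo -> Kigali -> Paris -> Rabat -> Perth -> Bogota -> Manila -> Sofia -> Quito -> Oslo -> Delhi -> Lagos

Visit Porto
Porto → Kyoto
Kyoto → Milan
Milan → Dakar
Dakar → Hanoi
Hanoi → Cairo
Hanoi → Kigali
Kigali → Paris
Kigali → Rabat
Rabat → Perth
Perth → Bogota
Bogota → Manila
Manila → Sofia
Perth → Quito
Dakar → Oslo
Milan → Delhi
Milan → Lagos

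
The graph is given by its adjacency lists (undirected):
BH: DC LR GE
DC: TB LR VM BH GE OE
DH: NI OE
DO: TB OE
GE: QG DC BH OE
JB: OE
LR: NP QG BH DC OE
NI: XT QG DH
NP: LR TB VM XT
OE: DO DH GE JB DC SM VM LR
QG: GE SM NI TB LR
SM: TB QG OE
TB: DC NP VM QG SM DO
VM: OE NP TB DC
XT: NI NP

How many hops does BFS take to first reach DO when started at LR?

2

Level 0: LR
Level 1: BH, DC, NP, OE, QG
Level 2: DH, DO, GE, JB, NI, SM, TB, VM, XT
DO first appears at level 2.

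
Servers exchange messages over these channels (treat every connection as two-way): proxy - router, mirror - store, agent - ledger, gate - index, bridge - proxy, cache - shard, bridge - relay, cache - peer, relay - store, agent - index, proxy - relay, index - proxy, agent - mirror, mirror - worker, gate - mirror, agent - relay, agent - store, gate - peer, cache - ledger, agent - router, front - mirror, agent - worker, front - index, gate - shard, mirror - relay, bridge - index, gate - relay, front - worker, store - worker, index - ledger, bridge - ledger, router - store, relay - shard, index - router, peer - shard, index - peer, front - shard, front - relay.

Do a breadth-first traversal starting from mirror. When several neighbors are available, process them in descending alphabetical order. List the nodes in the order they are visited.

Visit mirror; enqueue worker, store, relay, gate, front, agent → queue [worker, store, relay, gate, front, agent]
Visit worker → queue [store, relay, gate, front, agent]
Visit store; enqueue router → queue [relay, gate, front, agent, router]
Visit relay; enqueue shard, proxy, bridge → queue [gate, front, agent, router, shard, proxy, bridge]
Visit gate; enqueue peer, index → queue [front, agent, router, shard, proxy, bridge, peer, index]
Visit front → queue [agent, router, shard, proxy, bridge, peer, index]
Visit agent; enqueue ledger → queue [router, shard, proxy, bridge, peer, index, ledger]
Visit router → queue [shard, proxy, bridge, peer, index, ledger]
Visit shard; enqueue cache → queue [proxy, bridge, peer, index, ledger, cache]
Visit proxy → queue [bridge, peer, index, ledger, cache]
Visit bridge → queue [peer, index, ledger, cache]
Visit peer → queue [index, ledger, cache]
Visit index → queue [ledger, cache]
Visit ledger → queue [cache]
Visit cache → queue []

mirror, worker, store, relay, gate, front, agent, router, shard, proxy, bridge, peer, index, ledger, cache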